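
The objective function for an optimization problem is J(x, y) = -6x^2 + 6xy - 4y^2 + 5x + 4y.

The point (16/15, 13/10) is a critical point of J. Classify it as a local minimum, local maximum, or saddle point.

The Hessian of J is constant: H = [[-12, 6], [6, -8]].
det(H) = (-12)·(-8) − 6² = 60.
det(H) > 0 and tr(H) = -20 < 0, so H is negative definite and the point is a local maximum.

local maximum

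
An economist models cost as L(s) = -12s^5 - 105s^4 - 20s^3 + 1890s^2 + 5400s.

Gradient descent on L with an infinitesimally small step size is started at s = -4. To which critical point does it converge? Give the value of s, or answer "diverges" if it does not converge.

L'(s) = -60(s - 3)(s + 2)(s + 3)(s + 5), so L'(-4) = 840.
Gradient descent moves in the -L' direction, i.e. s is decreasing.
The nearest critical point in that direction is s = -5, where L'' = 2880 > 0 (a local minimum). The iterate converges there.

-5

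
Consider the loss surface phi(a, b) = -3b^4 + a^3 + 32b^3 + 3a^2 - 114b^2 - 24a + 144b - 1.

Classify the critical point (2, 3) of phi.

The mixed partial ∂²phi/∂a∂b is 0, so the Hessian at any point is diag(phi_aa, phi_bb) = diag(6(a + 1), 12(-3b^2 + 16b - 19)).
At (2, 3): H = diag(18, 24).
Both eigenvalues are positive, so H is positive definite: a local minimum.

local minimum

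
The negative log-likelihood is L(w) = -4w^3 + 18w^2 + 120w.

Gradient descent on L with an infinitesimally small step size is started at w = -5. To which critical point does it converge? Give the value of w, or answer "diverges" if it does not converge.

L'(w) = -12(w - 5)(w + 2), so L'(-5) = -360.
Gradient descent moves in the -L' direction, i.e. w is increasing.
The nearest critical point in that direction is w = -2, where L'' = 84 > 0 (a local minimum). The iterate converges there.

-2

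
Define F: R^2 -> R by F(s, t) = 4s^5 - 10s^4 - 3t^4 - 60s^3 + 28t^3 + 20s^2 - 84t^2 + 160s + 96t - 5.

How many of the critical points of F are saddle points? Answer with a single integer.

6

F separates as a function of s plus a function of t, so ∇F=0 decouples.
∂F/∂s = 20(s - 4)(s - 1)(s + 1)(s + 2) = 0 at s ∈ {-2, -1, 1, 4}; ∂F/∂t = -12(t - 4)(t - 2)(t - 1) = 0 at t ∈ {1, 2, 4}.
The Hessian is diagonal: diag(F_ss, F_tt). Second derivatives: F_ss(-2)=-360, F_ss(-1)=200, F_ss(1)=-360, F_ss(4)=1800; F_tt(1)=-36, F_tt(2)=24, F_tt(4)=-72.
Saddle points occur where the two diagonal entries have opposite signs: (-2, 2), (-1, 1), (-1, 4), (1, 2), (4, 1), (4, 4). Count: 6.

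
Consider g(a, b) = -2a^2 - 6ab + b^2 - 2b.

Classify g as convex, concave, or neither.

neither

g is quadratic, so its Hessian is the constant matrix H = [[-4, -6], [-6, 2]].
det(H) = -44, tr(H) = -2.
det(H) < 0, so H is indefinite: neither convex nor concave.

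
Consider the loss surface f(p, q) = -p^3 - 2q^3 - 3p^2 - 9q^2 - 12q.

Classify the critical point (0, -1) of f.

The mixed partial ∂²f/∂p∂q is 0, so the Hessian at any point is diag(f_pp, f_qq) = diag(-6(p + 1), -6(2q + 3)).
At (0, -1): H = diag(-6, -6).
Both eigenvalues are negative, so H is negative definite: a local maximum.

local maximum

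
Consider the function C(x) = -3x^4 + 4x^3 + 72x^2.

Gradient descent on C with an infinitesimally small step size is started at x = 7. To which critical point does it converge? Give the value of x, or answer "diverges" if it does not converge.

C'(x) = -12x(x - 4)(x + 3), so C'(7) = -2520.
Gradient descent moves in the -C' direction, i.e. x is increasing.
There is no critical point above x=7, and C' keeps the same sign, so the iterate runs off to +∞.

diverges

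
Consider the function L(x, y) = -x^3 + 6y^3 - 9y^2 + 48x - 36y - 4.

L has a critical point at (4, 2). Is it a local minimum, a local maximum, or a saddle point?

The mixed partial ∂²L/∂x∂y is 0, so the Hessian at any point is diag(L_xx, L_yy) = diag(-6x, 18(2y - 1)).
At (4, 2): H = diag(-24, 54).
The eigenvalues have opposite signs, so H is indefinite: a saddle point.

saddle point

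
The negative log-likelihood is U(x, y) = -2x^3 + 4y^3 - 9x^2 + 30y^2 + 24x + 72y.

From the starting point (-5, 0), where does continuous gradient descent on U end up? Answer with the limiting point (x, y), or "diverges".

U is separable, so gradient descent decouples: x follows -∂U/∂x, y follows -∂U/∂y.
∂U/∂x = -6(x - 1)(x + 4); at x=-5 this is -36, so x increases.
∂U/∂y = 12(y + 2)(y + 3); at y=0 this is 72, so y decreases.
x converges to its nearest critical value -4 (a local min of the x-part); y converges to -2. The iterate converges to (-4, -2).

(-4, -2)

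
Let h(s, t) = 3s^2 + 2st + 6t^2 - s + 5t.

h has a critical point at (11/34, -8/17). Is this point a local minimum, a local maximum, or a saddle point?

local minimum

The Hessian of h is constant: H = [[6, 2], [2, 12]].
det(H) = 6·12 − 2² = 68.
det(H) > 0 and tr(H) = 18 > 0, so H is positive definite and the point is a local minimum.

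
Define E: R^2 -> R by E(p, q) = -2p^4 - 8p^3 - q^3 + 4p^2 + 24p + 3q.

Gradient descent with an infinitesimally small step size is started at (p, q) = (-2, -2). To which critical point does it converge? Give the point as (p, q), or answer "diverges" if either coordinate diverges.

E is separable, so gradient descent decouples: p follows -∂E/∂p, q follows -∂E/∂q.
∂E/∂p = -8(p - 1)(p + 1)(p + 3); at p=-2 this is -24, so p increases.
∂E/∂q = -3(q - 1)(q + 1); at q=-2 this is -9, so q increases.
p converges to its nearest critical value -1 (a local min of the p-part); q converges to -1. The iterate converges to (-1, -1).

(-1, -1)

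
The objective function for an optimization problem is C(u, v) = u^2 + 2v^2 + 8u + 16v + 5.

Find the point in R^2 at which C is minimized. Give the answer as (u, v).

(-4, -4)

C(u,v) separates as P(u) + Q(v) + 5, so its minimum is min P + min Q + 5.
P'(u) = 2u + 8 vanishes at u ∈ {-4}; Q'(v) = 4v + 16 vanishes at v ∈ {-4}.
Local minima of P (where P''>0): P(-4)=-16. Local minima of Q: Q(-4)=-32.
So the global minimum of C is P(-4) + Q(-4) + 5 = -16 − 32 + 5 = -43, attained at (-4, -4).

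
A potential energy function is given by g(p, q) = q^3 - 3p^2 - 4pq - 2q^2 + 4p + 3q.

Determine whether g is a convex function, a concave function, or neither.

The term q^3 is cubic, so the Hessian is not constant.
∂²g/∂q² = 6q - 4, which takes both signs as q varies (negative for sufficiently negative q). A diagonal entry of the Hessian changing sign means the Hessian is neither positive- nor negative-semidefinite on all of R^2.

neither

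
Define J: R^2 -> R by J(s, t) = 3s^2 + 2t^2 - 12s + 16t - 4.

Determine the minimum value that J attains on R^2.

-48

J(s,t) separates as P(s) + Q(t) − 4, so its minimum is min P + min Q − 4.
P'(s) = 6s - 12 vanishes at s ∈ {2}; Q'(t) = 4(t + 4) vanishes at t ∈ {-4}.
Local minima of P (where P''>0): P(2)=-12. Local minima of Q: Q(-4)=-32.
So the global minimum of J is P(2) + Q(-4) − 4 = -12 − 32 − 4 = -48, attained at (2, -4).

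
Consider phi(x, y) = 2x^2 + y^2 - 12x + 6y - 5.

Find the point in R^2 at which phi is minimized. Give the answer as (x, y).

(3, -3)

phi(x,y) separates as P(x) + Q(y) − 5, so its minimum is min P + min Q − 5.
P'(x) = 4x - 12 vanishes at x ∈ {3}; Q'(y) = 2y + 6 vanishes at y ∈ {-3}.
Local minima of P (where P''>0): P(3)=-18. Local minima of Q: Q(-3)=-9.
So the global minimum of phi is P(3) + Q(-3) − 5 = -18 − 9 − 5 = -32, attained at (3, -3).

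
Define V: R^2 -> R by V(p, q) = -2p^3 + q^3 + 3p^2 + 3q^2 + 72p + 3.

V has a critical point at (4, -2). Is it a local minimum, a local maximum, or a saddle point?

local maximum

The mixed partial ∂²V/∂p∂q is 0, so the Hessian at any point is diag(V_pp, V_qq) = diag(6(-2p + 1), 6(q + 1)).
At (4, -2): H = diag(-42, -6).
Both eigenvalues are negative, so H is negative definite: a local maximum.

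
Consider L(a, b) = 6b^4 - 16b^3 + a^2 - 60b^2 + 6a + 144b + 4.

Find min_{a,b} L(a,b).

-309

L(a,b) separates as P(a) + Q(b) + 4, so its minimum is min P + min Q + 4.
P'(a) = 2a + 6 vanishes at a ∈ {-3}; Q'(b) = 24(b - 3)(b - 1)(b + 2) vanishes at b ∈ {-2, 1, 3}.
Local minima of P (where P''>0): P(-3)=-9. Local minima of Q: Q(-2)=-304, Q(3)=-54.
So the global minimum of L is P(-3) + Q(-2) + 4 = -9 − 304 + 4 = -309, attained at (-3, -2).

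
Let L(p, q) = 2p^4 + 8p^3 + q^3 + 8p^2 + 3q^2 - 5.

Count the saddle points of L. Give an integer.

3

L separates as a function of p plus a function of q, so ∇L=0 decouples.
∂L/∂p = 8p(p + 1)(p + 2) = 0 at p ∈ {-2, -1, 0}; ∂L/∂q = 3q(q + 2) = 0 at q ∈ {-2, 0}.
The Hessian is diagonal: diag(L_pp, L_qq). Second derivatives: L_pp(-2)=16, L_pp(-1)=-8, L_pp(0)=16; L_qq(-2)=-6, L_qq(0)=6.
Saddle points occur where the two diagonal entries have opposite signs: (-2, -2), (-1, 0), (0, -2). Count: 3.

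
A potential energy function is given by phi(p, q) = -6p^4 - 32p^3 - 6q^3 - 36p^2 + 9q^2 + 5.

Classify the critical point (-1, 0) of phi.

The mixed partial ∂²phi/∂p∂q is 0, so the Hessian at any point is diag(phi_pp, phi_qq) = diag(-24(3p^2 + 8p + 3), 18(-2q + 1)).
At (-1, 0): H = diag(48, 18).
Both eigenvalues are positive, so H is positive definite: a local minimum.

local minimum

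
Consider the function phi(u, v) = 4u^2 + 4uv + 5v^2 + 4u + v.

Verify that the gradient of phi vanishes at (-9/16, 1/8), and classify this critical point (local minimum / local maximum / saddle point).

local minimum

∇phi = (8u + 4v + 4, 4u + 10v + 1); substituting (-9/16, 1/8) gives ∇phi = (0, 0), so (-9/16, 1/8) is indeed a critical point.
The Hessian of phi is constant: H = [[8, 4], [4, 10]].
det(H) = 8·10 − 4² = 64.
det(H) > 0 and tr(H) = 18 > 0, so H is positive definite and the point is a local minimum.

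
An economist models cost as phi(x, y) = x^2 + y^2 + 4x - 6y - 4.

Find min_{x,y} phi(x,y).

phi(x,y) separates as P(x) + Q(y) − 4, so its minimum is min P + min Q − 4.
P'(x) = 2x + 4 vanishes at x ∈ {-2}; Q'(y) = 2y - 6 vanishes at y ∈ {3}.
Local minima of P (where P''>0): P(-2)=-4. Local minima of Q: Q(3)=-9.
So the global minimum of phi is P(-2) + Q(3) − 4 = -4 − 9 − 4 = -17, attained at (-2, 3).

-17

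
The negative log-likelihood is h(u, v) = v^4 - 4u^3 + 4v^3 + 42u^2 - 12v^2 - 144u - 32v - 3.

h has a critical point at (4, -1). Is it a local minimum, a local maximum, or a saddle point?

The mixed partial ∂²h/∂u∂v is 0, so the Hessian at any point is diag(h_uu, h_vv) = diag(12(-2u + 7), 12(v^2 + 2v - 2)).
At (4, -1): H = diag(-12, -36).
Both eigenvalues are negative, so H is negative definite: a local maximum.

local maximum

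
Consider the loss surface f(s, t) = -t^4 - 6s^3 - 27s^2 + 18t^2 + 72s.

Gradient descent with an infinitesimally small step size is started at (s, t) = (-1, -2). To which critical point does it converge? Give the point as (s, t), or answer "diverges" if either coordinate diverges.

f is separable, so gradient descent decouples: s follows -∂f/∂s, t follows -∂f/∂t.
∂f/∂s = -18(s - 1)(s + 4); at s=-1 this is 108, so s decreases.
∂f/∂t = -4t(t - 3)(t + 3); at t=-2 this is -40, so t increases.
s converges to its nearest critical value -4 (a local min of the s-part); t converges to 0. The iterate converges to (-4, 0).

(-4, 0)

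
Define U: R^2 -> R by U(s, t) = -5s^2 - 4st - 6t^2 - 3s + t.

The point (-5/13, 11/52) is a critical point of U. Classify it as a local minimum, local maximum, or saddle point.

local maximum

The Hessian of U is constant: H = [[-10, -4], [-4, -12]].
det(H) = (-10)·(-12) − (-4)² = 104.
det(H) > 0 and tr(H) = -22 < 0, so H is negative definite and the point is a local maximum.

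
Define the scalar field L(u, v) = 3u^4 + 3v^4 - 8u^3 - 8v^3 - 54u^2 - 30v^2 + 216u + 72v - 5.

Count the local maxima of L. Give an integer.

1

L separates as a function of u plus a function of v, so ∇L=0 decouples.
∂L/∂u = 12(u - 3)(u - 2)(u + 3) = 0 at u ∈ {-3, 2, 3}; ∂L/∂v = 12(v - 3)(v - 1)(v + 2) = 0 at v ∈ {-2, 1, 3}.
The Hessian is diagonal: diag(L_uu, L_vv). Second derivatives: L_uu(-3)=360, L_uu(2)=-60, L_uu(3)=72; L_vv(-2)=180, L_vv(1)=-72, L_vv(3)=120.
Local maxima occur where both diagonal entries negative: (2, 1). Count: 1.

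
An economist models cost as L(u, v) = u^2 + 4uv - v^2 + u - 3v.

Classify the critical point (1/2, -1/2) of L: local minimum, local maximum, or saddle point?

The Hessian of L is constant: H = [[2, 4], [4, -2]].
det(H) = 2·(-2) − 4² = -20.
Since det(H) < 0, H is indefinite and the critical point is a saddle point.

saddle point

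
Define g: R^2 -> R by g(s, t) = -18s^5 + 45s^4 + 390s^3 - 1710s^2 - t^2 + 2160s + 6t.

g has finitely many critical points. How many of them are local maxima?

g separates as a function of s plus a function of t, so ∇g=0 decouples.
∂g/∂s = -90(s - 3)(s - 2)(s - 1)(s + 4) = 0 at s ∈ {-4, 1, 2, 3}; ∂g/∂t = -2(t - 3) = 0 at t ∈ {3}.
The Hessian is diagonal: diag(g_ss, g_tt). Second derivatives: g_ss(-4)=18900, g_ss(1)=-900, g_ss(2)=540, g_ss(3)=-1260; g_tt(3)=-2.
Local maxima occur where both diagonal entries negative: (1, 3), (3, 3). Count: 2.

2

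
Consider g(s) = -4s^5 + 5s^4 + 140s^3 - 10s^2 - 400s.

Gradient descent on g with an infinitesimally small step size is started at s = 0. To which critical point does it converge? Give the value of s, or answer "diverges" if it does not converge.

1

g'(s) = -20(s - 5)(s - 1)(s + 1)(s + 4), so g'(0) = -400.
Gradient descent moves in the -g' direction, i.e. s is increasing.
The nearest critical point in that direction is s = 1, where g'' = 800 > 0 (a local minimum). The iterate converges there.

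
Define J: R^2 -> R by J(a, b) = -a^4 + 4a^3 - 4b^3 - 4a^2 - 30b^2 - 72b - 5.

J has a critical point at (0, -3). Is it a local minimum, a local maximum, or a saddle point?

The mixed partial ∂²J/∂a∂b is 0, so the Hessian at any point is diag(J_aa, J_bb) = diag(4(-3a^2 + 6a - 2), -12(2b + 5)).
At (0, -3): H = diag(-8, 12).
The eigenvalues have opposite signs, so H is indefinite: a saddle point.

saddle point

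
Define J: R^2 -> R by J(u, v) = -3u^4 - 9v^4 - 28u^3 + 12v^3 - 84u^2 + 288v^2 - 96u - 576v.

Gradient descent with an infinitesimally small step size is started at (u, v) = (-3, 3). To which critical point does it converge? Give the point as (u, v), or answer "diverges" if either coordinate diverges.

(-2, 1)

J is separable, so gradient descent decouples: u follows -∂J/∂u, v follows -∂J/∂v.
∂J/∂u = -12(u + 1)(u + 2)(u + 4); at u=-3 this is -24, so u increases.
∂J/∂v = -36(v - 4)(v - 1)(v + 4); at v=3 this is 504, so v decreases.
u converges to its nearest critical value -2 (a local min of the u-part); v converges to 1. The iterate converges to (-2, 1).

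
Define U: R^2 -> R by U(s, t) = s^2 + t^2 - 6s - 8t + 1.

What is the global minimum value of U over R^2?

U(s,t) separates as P(s) + Q(t) + 1, so its minimum is min P + min Q + 1.
P'(s) = 2s - 6 vanishes at s ∈ {3}; Q'(t) = 2(t - 4) vanishes at t ∈ {4}.
Local minima of P (where P''>0): P(3)=-9. Local minima of Q: Q(4)=-16.
So the global minimum of U is P(3) + Q(4) + 1 = -9 − 16 + 1 = -24, attained at (3, 4).

-24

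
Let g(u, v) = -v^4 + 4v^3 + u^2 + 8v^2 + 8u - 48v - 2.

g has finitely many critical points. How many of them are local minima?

1

g separates as a function of u plus a function of v, so ∇g=0 decouples.
∂g/∂u = 2(u + 4) = 0 at u ∈ {-4}; ∂g/∂v = -4(v - 3)(v - 2)(v + 2) = 0 at v ∈ {-2, 2, 3}.
The Hessian is diagonal: diag(g_uu, g_vv). Second derivatives: g_uu(-4)=2; g_vv(-2)=-80, g_vv(2)=16, g_vv(3)=-20.
Local minima occur where both diagonal entries positive: (-4, 2). Count: 1.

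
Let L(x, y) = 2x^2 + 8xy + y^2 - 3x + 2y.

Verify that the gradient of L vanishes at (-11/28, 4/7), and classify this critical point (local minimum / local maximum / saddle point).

∇L = (4x + 8y - 3, 8x + 2y + 2); substituting (-11/28, 4/7) gives ∇L = (0, 0), so (-11/28, 4/7) is indeed a critical point.
The Hessian of L is constant: H = [[4, 8], [8, 2]].
det(H) = 4·2 − 8² = -56.
Since det(H) < 0, H is indefinite and the critical point is a saddle point.

saddle point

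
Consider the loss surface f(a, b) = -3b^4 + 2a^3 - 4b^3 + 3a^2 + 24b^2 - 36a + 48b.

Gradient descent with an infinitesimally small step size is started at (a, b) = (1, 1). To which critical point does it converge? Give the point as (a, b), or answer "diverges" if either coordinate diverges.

(2, -1)

f is separable, so gradient descent decouples: a follows -∂f/∂a, b follows -∂f/∂b.
∂f/∂a = 6(a - 2)(a + 3); at a=1 this is -24, so a increases.
∂f/∂b = -12(b - 2)(b + 1)(b + 2); at b=1 this is 72, so b decreases.
a converges to its nearest critical value 2 (a local min of the a-part); b converges to -1. The iterate converges to (2, -1).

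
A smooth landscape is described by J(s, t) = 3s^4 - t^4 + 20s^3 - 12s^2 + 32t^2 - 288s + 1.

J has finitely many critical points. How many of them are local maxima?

J separates as a function of s plus a function of t, so ∇J=0 decouples.
∂J/∂s = 12(s - 2)(s + 3)(s + 4) = 0 at s ∈ {-4, -3, 2}; ∂J/∂t = -4t(t - 4)(t + 4) = 0 at t ∈ {-4, 0, 4}.
The Hessian is diagonal: diag(J_ss, J_tt). Second derivatives: J_ss(-4)=72, J_ss(-3)=-60, J_ss(2)=360; J_tt(-4)=-128, J_tt(0)=64, J_tt(4)=-128.
Local maxima occur where both diagonal entries negative: (-3, -4), (-3, 4). Count: 2.

2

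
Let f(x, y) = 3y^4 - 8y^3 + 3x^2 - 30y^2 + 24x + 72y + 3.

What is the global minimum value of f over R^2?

f(x,y) separates as P(x) + Q(y) + 3, so its minimum is min P + min Q + 3.
P'(x) = 6x + 24 vanishes at x ∈ {-4}; Q'(y) = 12(y - 3)(y - 1)(y + 2) vanishes at y ∈ {-2, 1, 3}.
Local minima of P (where P''>0): P(-4)=-48. Local minima of Q: Q(-2)=-152, Q(3)=-27.
So the global minimum of f is P(-4) + Q(-2) + 3 = -48 − 152 + 3 = -197, attained at (-4, -2).

-197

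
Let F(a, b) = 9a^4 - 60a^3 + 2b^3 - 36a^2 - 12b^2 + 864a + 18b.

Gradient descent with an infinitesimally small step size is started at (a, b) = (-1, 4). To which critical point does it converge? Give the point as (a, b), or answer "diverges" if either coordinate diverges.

F is separable, so gradient descent decouples: a follows -∂F/∂a, b follows -∂F/∂b.
∂F/∂a = 36(a - 4)(a - 3)(a + 2); at a=-1 this is 720, so a decreases.
∂F/∂b = 6(b - 3)(b - 1); at b=4 this is 18, so b decreases.
a converges to its nearest critical value -2 (a local min of the a-part); b converges to 3. The iterate converges to (-2, 3).

(-2, 3)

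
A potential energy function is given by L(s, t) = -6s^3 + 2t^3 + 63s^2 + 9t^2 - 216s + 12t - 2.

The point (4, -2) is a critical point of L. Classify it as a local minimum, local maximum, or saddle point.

The mixed partial ∂²L/∂s∂t is 0, so the Hessian at any point is diag(L_ss, L_tt) = diag(18(-2s + 7), 6(2t + 3)).
At (4, -2): H = diag(-18, -6).
Both eigenvalues are negative, so H is negative definite: a local maximum.

local maximum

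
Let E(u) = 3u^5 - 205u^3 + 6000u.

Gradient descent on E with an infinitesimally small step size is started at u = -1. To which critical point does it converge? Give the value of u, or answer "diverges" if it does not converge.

-4

E'(u) = 15(u - 5)(u - 4)(u + 4)(u + 5), so E'(-1) = 5400.
Gradient descent moves in the -E' direction, i.e. u is decreasing.
The nearest critical point in that direction is u = -4, where E'' = 1080 > 0 (a local minimum). The iterate converges there.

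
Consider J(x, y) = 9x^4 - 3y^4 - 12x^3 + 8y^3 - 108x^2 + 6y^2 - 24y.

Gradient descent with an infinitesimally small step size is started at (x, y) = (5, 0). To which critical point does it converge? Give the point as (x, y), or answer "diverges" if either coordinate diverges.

(3, 1)

J is separable, so gradient descent decouples: x follows -∂J/∂x, y follows -∂J/∂y.
∂J/∂x = 36x(x - 3)(x + 2); at x=5 this is 2520, so x decreases.
∂J/∂y = -12(y - 2)(y - 1)(y + 1); at y=0 this is -24, so y increases.
x converges to its nearest critical value 3 (a local min of the x-part); y converges to 1. The iterate converges to (3, 1).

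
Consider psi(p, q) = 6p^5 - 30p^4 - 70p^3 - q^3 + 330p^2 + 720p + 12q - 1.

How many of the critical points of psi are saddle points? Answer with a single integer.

4

psi separates as a function of p plus a function of q, so ∇psi=0 decouples.
∂psi/∂p = 30(p - 4)(p - 3)(p + 1)(p + 2) = 0 at p ∈ {-2, -1, 3, 4}; ∂psi/∂q = -3(q - 2)(q + 2) = 0 at q ∈ {-2, 2}.
The Hessian is diagonal: diag(psi_pp, psi_qq). Second derivatives: psi_pp(-2)=-900, psi_pp(-1)=600, psi_pp(3)=-600, psi_pp(4)=900; psi_qq(-2)=12, psi_qq(2)=-12.
Saddle points occur where the two diagonal entries have opposite signs: (-2, -2), (-1, 2), (3, -2), (4, 2). Count: 4.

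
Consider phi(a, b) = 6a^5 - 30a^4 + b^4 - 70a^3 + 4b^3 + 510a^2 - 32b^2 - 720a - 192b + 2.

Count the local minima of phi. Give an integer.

phi separates as a function of a plus a function of b, so ∇phi=0 decouples.
∂phi/∂a = 30(a - 4)(a - 2)(a - 1)(a + 3) = 0 at a ∈ {-3, 1, 2, 4}; ∂phi/∂b = 4(b - 4)(b + 3)(b + 4) = 0 at b ∈ {-4, -3, 4}.
The Hessian is diagonal: diag(phi_aa, phi_bb). Second derivatives: phi_aa(-3)=-4200, phi_aa(1)=360, phi_aa(2)=-300, phi_aa(4)=1260; phi_bb(-4)=32, phi_bb(-3)=-28, phi_bb(4)=224.
Local minima occur where both diagonal entries positive: (1, -4), (1, 4), (4, -4), (4, 4). Count: 4.

4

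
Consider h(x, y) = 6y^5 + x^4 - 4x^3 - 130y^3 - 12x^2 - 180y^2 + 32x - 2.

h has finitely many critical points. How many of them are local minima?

4

h separates as a function of x plus a function of y, so ∇h=0 decouples.
∂h/∂x = 4(x - 4)(x - 1)(x + 2) = 0 at x ∈ {-2, 1, 4}; ∂h/∂y = 30y(y - 4)(y + 1)(y + 3) = 0 at y ∈ {-3, -1, 0, 4}.
The Hessian is diagonal: diag(h_xx, h_yy). Second derivatives: h_xx(-2)=72, h_xx(1)=-36, h_xx(4)=72; h_yy(-3)=-1260, h_yy(-1)=300, h_yy(0)=-360, h_yy(4)=4200.
Local minima occur where both diagonal entries positive: (-2, -1), (-2, 4), (4, -1), (4, 4). Count: 4.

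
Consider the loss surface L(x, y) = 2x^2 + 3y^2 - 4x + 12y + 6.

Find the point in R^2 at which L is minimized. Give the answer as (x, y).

(1, -2)

L(x,y) separates as P(x) + Q(y) + 6, so its minimum is min P + min Q + 6.
P'(x) = 4x - 4 vanishes at x ∈ {1}; Q'(y) = 6y + 12 vanishes at y ∈ {-2}.
Local minima of P (where P''>0): P(1)=-2. Local minima of Q: Q(-2)=-12.
So the global minimum of L is P(1) + Q(-2) + 6 = -2 − 12 + 6 = -8, attained at (1, -2).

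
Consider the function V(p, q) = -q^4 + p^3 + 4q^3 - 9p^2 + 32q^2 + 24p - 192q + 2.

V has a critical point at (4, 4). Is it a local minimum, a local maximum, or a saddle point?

saddle point

The mixed partial ∂²V/∂p∂q is 0, so the Hessian at any point is diag(V_pp, V_qq) = diag(6(p - 3), 4(-3q^2 + 6q + 16)).
At (4, 4): H = diag(6, -32).
The eigenvalues have opposite signs, so H is indefinite: a saddle point.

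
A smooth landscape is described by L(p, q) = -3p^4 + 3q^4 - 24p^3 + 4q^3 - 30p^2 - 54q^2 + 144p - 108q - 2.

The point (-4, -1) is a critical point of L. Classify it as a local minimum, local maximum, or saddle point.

The mixed partial ∂²L/∂p∂q is 0, so the Hessian at any point is diag(L_pp, L_qq) = diag(-12(3p^2 + 12p + 5), 12(3q^2 + 2q - 9)).
At (-4, -1): H = diag(-60, -96).
Both eigenvalues are negative, so H is negative definite: a local maximum.

local maximum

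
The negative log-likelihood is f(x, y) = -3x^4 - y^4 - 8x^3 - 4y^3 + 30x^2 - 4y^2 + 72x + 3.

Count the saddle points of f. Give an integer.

4

f separates as a function of x plus a function of y, so ∇f=0 decouples.
∂f/∂x = -12(x - 2)(x + 1)(x + 3) = 0 at x ∈ {-3, -1, 2}; ∂f/∂y = -4y(y + 1)(y + 2) = 0 at y ∈ {-2, -1, 0}.
The Hessian is diagonal: diag(f_xx, f_yy). Second derivatives: f_xx(-3)=-120, f_xx(-1)=72, f_xx(2)=-180; f_yy(-2)=-8, f_yy(-1)=4, f_yy(0)=-8.
Saddle points occur where the two diagonal entries have opposite signs: (-3, -1), (-1, -2), (-1, 0), (2, -1). Count: 4.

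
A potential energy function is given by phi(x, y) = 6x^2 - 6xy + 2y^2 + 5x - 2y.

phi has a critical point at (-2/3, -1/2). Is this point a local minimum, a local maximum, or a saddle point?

The Hessian of phi is constant: H = [[12, -6], [-6, 4]].
det(H) = 12·4 − (-6)² = 12.
det(H) > 0 and tr(H) = 16 > 0, so H is positive definite and the point is a local minimum.

local minimum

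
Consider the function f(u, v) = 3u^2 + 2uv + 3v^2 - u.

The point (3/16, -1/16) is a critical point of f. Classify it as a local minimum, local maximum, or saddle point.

local minimum

The Hessian of f is constant: H = [[6, 2], [2, 6]].
det(H) = 6·6 − 2² = 32.
det(H) > 0 and tr(H) = 12 > 0, so H is positive definite and the point is a local minimum.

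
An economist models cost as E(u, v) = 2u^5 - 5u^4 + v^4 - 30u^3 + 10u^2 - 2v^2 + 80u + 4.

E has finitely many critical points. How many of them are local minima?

E separates as a function of u plus a function of v, so ∇E=0 decouples.
∂E/∂u = 10(u - 4)(u - 1)(u + 1)(u + 2) = 0 at u ∈ {-2, -1, 1, 4}; ∂E/∂v = 4v(v - 1)(v + 1) = 0 at v ∈ {-1, 0, 1}.
The Hessian is diagonal: diag(E_uu, E_vv). Second derivatives: E_uu(-2)=-180, E_uu(-1)=100, E_uu(1)=-180, E_uu(4)=900; E_vv(-1)=8, E_vv(0)=-4, E_vv(1)=8.
Local minima occur where both diagonal entries positive: (-1, -1), (-1, 1), (4, -1), (4, 1). Count: 4.

4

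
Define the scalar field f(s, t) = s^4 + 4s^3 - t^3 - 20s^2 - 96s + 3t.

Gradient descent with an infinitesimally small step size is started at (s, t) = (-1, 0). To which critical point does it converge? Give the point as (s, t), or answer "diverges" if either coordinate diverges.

(3, -1)

f is separable, so gradient descent decouples: s follows -∂f/∂s, t follows -∂f/∂t.
∂f/∂s = 4(s - 3)(s + 2)(s + 4); at s=-1 this is -48, so s increases.
∂f/∂t = -3(t - 1)(t + 1); at t=0 this is 3, so t decreases.
s converges to its nearest critical value 3 (a local min of the s-part); t converges to -1. The iterate converges to (3, -1).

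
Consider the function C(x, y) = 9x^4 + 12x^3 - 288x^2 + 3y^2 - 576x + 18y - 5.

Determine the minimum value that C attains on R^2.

-3872

C(x,y) separates as P(x) + Q(y) − 5, so its minimum is min P + min Q − 5.
P'(x) = 36(x - 4)(x + 1)(x + 4) vanishes at x ∈ {-4, -1, 4}; Q'(y) = 6y + 18 vanishes at y ∈ {-3}.
Local minima of P (where P''>0): P(-4)=-768, P(4)=-3840. Local minima of Q: Q(-3)=-27.
So the global minimum of C is P(4) + Q(-3) − 5 = -3840 − 27 − 5 = -3872, attained at (4, -3).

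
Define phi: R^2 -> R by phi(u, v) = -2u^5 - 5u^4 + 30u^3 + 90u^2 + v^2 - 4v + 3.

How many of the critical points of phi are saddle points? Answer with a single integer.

phi separates as a function of u plus a function of v, so ∇phi=0 decouples.
∂phi/∂u = -10u(u - 3)(u + 2)(u + 3) = 0 at u ∈ {-3, -2, 0, 3}; ∂phi/∂v = 2(v - 2) = 0 at v ∈ {2}.
The Hessian is diagonal: diag(phi_uu, phi_vv). Second derivatives: phi_uu(-3)=180, phi_uu(-2)=-100, phi_uu(0)=180, phi_uu(3)=-900; phi_vv(2)=2.
Saddle points occur where the two diagonal entries have opposite signs: (-2, 2), (3, 2). Count: 2.

2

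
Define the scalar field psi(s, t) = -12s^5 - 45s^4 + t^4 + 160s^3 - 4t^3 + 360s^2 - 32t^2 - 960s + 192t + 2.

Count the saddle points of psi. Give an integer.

psi separates as a function of s plus a function of t, so ∇psi=0 decouples.
∂psi/∂s = -60(s - 2)(s - 1)(s + 2)(s + 4) = 0 at s ∈ {-4, -2, 1, 2}; ∂psi/∂t = 4(t - 4)(t - 3)(t + 4) = 0 at t ∈ {-4, 3, 4}.
The Hessian is diagonal: diag(psi_ss, psi_tt). Second derivatives: psi_ss(-4)=3600, psi_ss(-2)=-1440, psi_ss(1)=900, psi_ss(2)=-1440; psi_tt(-4)=224, psi_tt(3)=-28, psi_tt(4)=32.
Saddle points occur where the two diagonal entries have opposite signs: (-4, 3), (-2, -4), (-2, 4), (1, 3), (2, -4), (2, 4). Count: 6.

6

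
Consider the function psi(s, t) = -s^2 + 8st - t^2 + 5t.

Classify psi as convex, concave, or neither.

neither

psi is quadratic, so its Hessian is the constant matrix H = [[-2, 8], [8, -2]].
det(H) = -60, tr(H) = -4.
det(H) < 0, so H is indefinite: neither convex nor concave.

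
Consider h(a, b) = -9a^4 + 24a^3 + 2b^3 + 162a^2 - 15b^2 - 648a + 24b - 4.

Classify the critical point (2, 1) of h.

The mixed partial ∂²h/∂a∂b is 0, so the Hessian at any point is diag(h_aa, h_bb) = diag(36(-3a^2 + 4a + 9), 6(2b - 5)).
At (2, 1): H = diag(180, -18).
The eigenvalues have opposite signs, so H is indefinite: a saddle point.

saddle point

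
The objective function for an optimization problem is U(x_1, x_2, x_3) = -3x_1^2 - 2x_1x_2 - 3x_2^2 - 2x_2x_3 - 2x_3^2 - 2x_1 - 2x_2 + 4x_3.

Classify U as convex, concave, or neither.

U is quadratic, so its Hessian is the constant matrix H = [[-6, -2, 0], [-2, -6, -2], [0, -2, -4]].
Leading principal minors: -6, 32, -104.
Signs alternate −, +, − ⇒ H ≺ 0 ⇒ concave.

concave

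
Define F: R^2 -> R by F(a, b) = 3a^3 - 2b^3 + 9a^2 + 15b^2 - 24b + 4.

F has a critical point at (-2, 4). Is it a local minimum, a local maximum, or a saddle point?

The mixed partial ∂²F/∂a∂b is 0, so the Hessian at any point is diag(F_aa, F_bb) = diag(18(a + 1), 6(-2b + 5)).
At (-2, 4): H = diag(-18, -18).
Both eigenvalues are negative, so H is negative definite: a local maximum.

local maximum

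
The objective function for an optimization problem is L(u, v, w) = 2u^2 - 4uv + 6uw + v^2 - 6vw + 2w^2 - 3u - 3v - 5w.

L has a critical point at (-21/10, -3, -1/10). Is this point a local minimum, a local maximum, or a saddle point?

The Hessian is constant: H = [[4, -4, 6], [-4, 2, -6], [6, -6, 4]].
Leading principal minors: Δ₁ = 4, Δ₂ = -8, Δ₃ = 40.
The minors fit neither the all-positive nor the alternating-sign pattern, so H is indefinite: a saddle point.

saddle point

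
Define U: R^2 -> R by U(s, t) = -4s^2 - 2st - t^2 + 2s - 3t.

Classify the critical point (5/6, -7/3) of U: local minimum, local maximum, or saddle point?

The Hessian of U is constant: H = [[-8, -2], [-2, -2]].
det(H) = (-8)·(-2) − (-2)² = 12.
det(H) > 0 and tr(H) = -10 < 0, so H is negative definite and the point is a local maximum.

local maximum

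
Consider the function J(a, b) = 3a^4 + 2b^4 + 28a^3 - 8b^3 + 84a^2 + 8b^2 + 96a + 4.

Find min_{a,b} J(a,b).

J(a,b) separates as P(a) + Q(b) + 4, so its minimum is min P + min Q + 4.
P'(a) = 12(a + 1)(a + 2)(a + 4) vanishes at a ∈ {-4, -2, -1}; Q'(b) = 8b(b - 2)(b - 1) vanishes at b ∈ {0, 1, 2}.
Local minima of P (where P''>0): P(-4)=-64, P(-1)=-37. Local minima of Q: Q(0)=0, Q(2)=0.
So the global minimum of J is P(-4) + Q(0) + 4 = -64 + 0 + 4 = -60, attained at (-4, 0).

-60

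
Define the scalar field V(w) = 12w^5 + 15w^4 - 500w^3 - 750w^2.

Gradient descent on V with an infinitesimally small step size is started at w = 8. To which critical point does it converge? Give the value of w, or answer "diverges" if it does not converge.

V'(w) = 60w(w - 5)(w + 1)(w + 5), so V'(8) = 168480.
Gradient descent moves in the -V' direction, i.e. w is decreasing.
The nearest critical point in that direction is w = 5, where V'' = 18000 > 0 (a local minimum). The iterate converges there.

5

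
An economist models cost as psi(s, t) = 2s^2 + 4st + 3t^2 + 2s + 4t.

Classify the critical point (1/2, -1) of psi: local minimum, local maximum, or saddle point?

local minimum

The Hessian of psi is constant: H = [[4, 4], [4, 6]].
det(H) = 4·6 − 4² = 8.
det(H) > 0 and tr(H) = 10 > 0, so H is positive definite and the point is a local minimum.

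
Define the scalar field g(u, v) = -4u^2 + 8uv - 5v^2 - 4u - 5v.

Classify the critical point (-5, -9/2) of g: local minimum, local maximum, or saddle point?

The Hessian of g is constant: H = [[-8, 8], [8, -10]].
det(H) = (-8)·(-10) − 8² = 16.
det(H) > 0 and tr(H) = -18 < 0, so H is negative definite and the point is a local maximum.

local maximum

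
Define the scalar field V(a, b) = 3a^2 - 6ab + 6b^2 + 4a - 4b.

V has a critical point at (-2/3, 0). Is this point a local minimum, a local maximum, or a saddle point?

local minimum

The Hessian of V is constant: H = [[6, -6], [-6, 12]].
det(H) = 6·12 − (-6)² = 36.
det(H) > 0 and tr(H) = 18 > 0, so H is positive definite and the point is a local minimum.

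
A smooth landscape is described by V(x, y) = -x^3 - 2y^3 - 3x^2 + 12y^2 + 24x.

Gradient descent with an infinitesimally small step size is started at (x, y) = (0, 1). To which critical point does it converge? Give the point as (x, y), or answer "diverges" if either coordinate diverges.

V is separable, so gradient descent decouples: x follows -∂V/∂x, y follows -∂V/∂y.
∂V/∂x = -3(x - 2)(x + 4); at x=0 this is 24, so x decreases.
∂V/∂y = -6y(y - 4); at y=1 this is 18, so y decreases.
x converges to its nearest critical value -4 (a local min of the x-part); y converges to 0. The iterate converges to (-4, 0).

(-4, 0)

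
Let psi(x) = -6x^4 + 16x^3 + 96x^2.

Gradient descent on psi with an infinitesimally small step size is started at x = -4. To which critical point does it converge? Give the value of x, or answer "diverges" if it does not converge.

psi'(x) = -24x(x - 4)(x + 2), so psi'(-4) = 1536.
Gradient descent moves in the -psi' direction, i.e. x is decreasing.
There is no critical point below x=-4, and psi' keeps the same sign, so the iterate runs off to −∞.

diverges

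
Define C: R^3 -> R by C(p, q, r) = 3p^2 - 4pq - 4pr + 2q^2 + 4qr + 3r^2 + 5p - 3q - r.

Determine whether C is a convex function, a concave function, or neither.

C is quadratic, so its Hessian is the constant matrix H = [[6, -4, -4], [-4, 4, 4], [-4, 4, 6]].
Leading principal minors: 6, 8, 16.
All positive ⇒ H ≻ 0 ⇒ convex.

convex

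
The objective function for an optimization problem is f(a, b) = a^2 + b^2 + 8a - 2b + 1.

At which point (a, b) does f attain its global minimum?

f(a,b) separates as P(a) + Q(b) + 1, so its minimum is min P + min Q + 1.
P'(a) = 2a + 8 vanishes at a ∈ {-4}; Q'(b) = 2b - 2 vanishes at b ∈ {1}.
Local minima of P (where P''>0): P(-4)=-16. Local minima of Q: Q(1)=-1.
So the global minimum of f is P(-4) + Q(1) + 1 = -16 − 1 + 1 = -16, attained at (-4, 1).

(-4, 1)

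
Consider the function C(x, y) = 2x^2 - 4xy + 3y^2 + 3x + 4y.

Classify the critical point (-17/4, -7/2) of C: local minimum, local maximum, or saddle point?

The Hessian of C is constant: H = [[4, -4], [-4, 6]].
det(H) = 4·6 − (-4)² = 8.
det(H) > 0 and tr(H) = 10 > 0, so H is positive definite and the point is a local minimum.

local minimum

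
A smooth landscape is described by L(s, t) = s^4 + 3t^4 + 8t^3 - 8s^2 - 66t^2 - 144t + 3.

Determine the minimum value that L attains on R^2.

L(s,t) separates as P(s) + Q(t) + 3, so its minimum is min P + min Q + 3.
P'(s) = 4s(s - 2)(s + 2) vanishes at s ∈ {-2, 0, 2}; Q'(t) = 12(t - 3)(t + 1)(t + 4) vanishes at t ∈ {-4, -1, 3}.
Local minima of P (where P''>0): P(-2)=-16, P(2)=-16. Local minima of Q: Q(-4)=-224, Q(3)=-567.
So the global minimum of L is P(-2) + Q(3) + 3 = -16 − 567 + 3 = -580, attained at (-2, 3).

-580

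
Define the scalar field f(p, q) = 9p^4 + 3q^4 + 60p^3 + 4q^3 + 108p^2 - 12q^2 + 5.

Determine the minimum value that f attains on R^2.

f(p,q) separates as A(p) + B(q) + 5, so its minimum is min A + min B + 5.
A'(p) = 36p(p + 2)(p + 3) vanishes at p ∈ {-3, -2, 0}; B'(q) = 12q(q - 1)(q + 2) vanishes at q ∈ {-2, 0, 1}.
Local minima of A (where A''>0): A(-3)=81, A(0)=0. Local minima of B: B(-2)=-32, B(1)=-5.
So the global minimum of f is A(0) + B(-2) + 5 = 0 − 32 + 5 = -27, attained at (0, -2).

-27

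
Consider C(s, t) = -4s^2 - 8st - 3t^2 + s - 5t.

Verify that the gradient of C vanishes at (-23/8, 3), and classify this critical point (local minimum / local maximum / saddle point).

saddle point

∇C = (-8s - 8t + 1, -8s - 6t - 5); substituting (-23/8, 3) gives ∇C = (0, 0), so (-23/8, 3) is indeed a critical point.
The Hessian of C is constant: H = [[-8, -8], [-8, -6]].
det(H) = (-8)·(-6) − (-8)² = -16.
Since det(H) < 0, H is indefinite and the critical point is a saddle point.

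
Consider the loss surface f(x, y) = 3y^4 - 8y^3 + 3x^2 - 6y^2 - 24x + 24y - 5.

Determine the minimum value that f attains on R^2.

f(x,y) separates as P(x) + Q(y) − 5, so its minimum is min P + min Q − 5.
P'(x) = 6x - 24 vanishes at x ∈ {4}; Q'(y) = 12(y - 2)(y - 1)(y + 1) vanishes at y ∈ {-1, 1, 2}.
Local minima of P (where P''>0): P(4)=-48. Local minima of Q: Q(-1)=-19, Q(2)=8.
So the global minimum of f is P(4) + Q(-1) − 5 = -48 − 19 − 5 = -72, attained at (4, -1).

-72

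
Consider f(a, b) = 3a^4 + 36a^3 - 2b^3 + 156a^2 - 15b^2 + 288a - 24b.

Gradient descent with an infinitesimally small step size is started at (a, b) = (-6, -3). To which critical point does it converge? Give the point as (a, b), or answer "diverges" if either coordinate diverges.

f is separable, so gradient descent decouples: a follows -∂f/∂a, b follows -∂f/∂b.
∂f/∂a = 12(a + 2)(a + 3)(a + 4); at a=-6 this is -288, so a increases.
∂f/∂b = -6(b + 1)(b + 4); at b=-3 this is 12, so b decreases.
a converges to its nearest critical value -4 (a local min of the a-part); b converges to -4. The iterate converges to (-4, -4).

(-4, -4)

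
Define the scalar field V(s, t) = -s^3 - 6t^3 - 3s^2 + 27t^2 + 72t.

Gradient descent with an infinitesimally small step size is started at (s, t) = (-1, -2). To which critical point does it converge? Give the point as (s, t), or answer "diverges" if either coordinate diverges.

(-2, -1)

V is separable, so gradient descent decouples: s follows -∂V/∂s, t follows -∂V/∂t.
∂V/∂s = -3s(s + 2); at s=-1 this is 3, so s decreases.
∂V/∂t = -18(t - 4)(t + 1); at t=-2 this is -108, so t increases.
s converges to its nearest critical value -2 (a local min of the s-part); t converges to -1. The iterate converges to (-2, -1).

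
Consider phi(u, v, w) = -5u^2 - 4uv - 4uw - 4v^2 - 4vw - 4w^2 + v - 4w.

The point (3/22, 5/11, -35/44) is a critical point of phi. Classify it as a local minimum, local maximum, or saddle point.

The Hessian is constant: H = [[-10, -4, -4], [-4, -8, -4], [-4, -4, -8]].
Leading principal minors: Δ₁ = -10, Δ₂ = 64, Δ₃ = -352.
The minors alternate sign starting negative (−, +, −), so H is negative definite: a local maximum.

local maximum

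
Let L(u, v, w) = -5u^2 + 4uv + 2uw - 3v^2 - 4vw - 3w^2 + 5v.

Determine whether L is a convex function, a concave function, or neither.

L is quadratic, so its Hessian is the constant matrix H = [[-10, 4, 2], [4, -6, -4], [2, -4, -6]].
Leading principal minors: -10, 44, -144.
Signs alternate −, +, − ⇒ H ≺ 0 ⇒ concave.

concave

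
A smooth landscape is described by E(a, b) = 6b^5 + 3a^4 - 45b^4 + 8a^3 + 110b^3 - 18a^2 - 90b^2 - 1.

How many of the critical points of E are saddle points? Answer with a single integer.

6

E separates as a function of a plus a function of b, so ∇E=0 decouples.
∂E/∂a = 12a(a - 1)(a + 3) = 0 at a ∈ {-3, 0, 1}; ∂E/∂b = 30b(b - 3)(b - 2)(b - 1) = 0 at b ∈ {0, 1, 2, 3}.
The Hessian is diagonal: diag(E_aa, E_bb). Second derivatives: E_aa(-3)=144, E_aa(0)=-36, E_aa(1)=48; E_bb(0)=-180, E_bb(1)=60, E_bb(2)=-60, E_bb(3)=180.
Saddle points occur where the two diagonal entries have opposite signs: (-3, 0), (-3, 2), (0, 1), (0, 3), (1, 0), (1, 2). Count: 6.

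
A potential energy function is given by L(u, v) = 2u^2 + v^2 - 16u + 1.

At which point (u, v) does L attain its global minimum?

L(u,v) separates as P(u) + Q(v) + 1, so its minimum is min P + min Q + 1.
P'(u) = 4u - 16 vanishes at u ∈ {4}; Q'(v) = 2v vanishes at v ∈ {0}.
Local minima of P (where P''>0): P(4)=-32. Local minima of Q: Q(0)=0.
So the global minimum of L is P(4) + Q(0) + 1 = -32 + 0 + 1 = -31, attained at (4, 0).

(4, 0)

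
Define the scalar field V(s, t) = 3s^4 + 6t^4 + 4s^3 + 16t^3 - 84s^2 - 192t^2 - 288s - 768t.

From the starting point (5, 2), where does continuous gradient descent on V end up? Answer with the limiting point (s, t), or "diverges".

V is separable, so gradient descent decouples: s follows -∂V/∂s, t follows -∂V/∂t.
∂V/∂s = 12(s - 4)(s + 2)(s + 3); at s=5 this is 672, so s decreases.
∂V/∂t = 24(t - 4)(t + 2)(t + 4); at t=2 this is -1152, so t increases.
s converges to its nearest critical value 4 (a local min of the s-part); t converges to 4. The iterate converges to (4, 4).

(4, 4)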